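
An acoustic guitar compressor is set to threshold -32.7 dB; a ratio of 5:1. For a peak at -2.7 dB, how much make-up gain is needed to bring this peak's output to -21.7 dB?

Overshoot 30 dB → 30/5 = 6 dB after compression, so the compressed level is -32.7 + 6 = -26.7 dB.
Make-up = target − compressed = -21.7 − (-26.7) = 5 dB.

5 dB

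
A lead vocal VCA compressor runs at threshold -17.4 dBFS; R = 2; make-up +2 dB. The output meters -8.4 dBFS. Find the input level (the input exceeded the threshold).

Stripping the +2 dB make-up gives -10.4 dBFS at the gain stage.
Post-compression overshoot = -10.4 − (-17.4) = 7 dB.
Input overshoot = R × output overshoot = 14 dB → input = -17.4 + 14 = -3.4 dBFS.

-3.4 dBFS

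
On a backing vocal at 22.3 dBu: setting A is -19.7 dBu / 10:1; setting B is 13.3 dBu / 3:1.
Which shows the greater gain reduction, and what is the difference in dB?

A, by 31.8 dB

A: 42 dB over, compressed to 4.2 dB over, so 37.8 dB of GR.
B: 9 dB over, compressed to 3 dB over, so 6 dB of GR.
A applies 31.8 dB more gain reduction.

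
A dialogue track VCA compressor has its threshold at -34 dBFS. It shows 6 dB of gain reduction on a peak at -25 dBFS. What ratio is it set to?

3:1

Input overshoot = -25 − (-34) = 9 dB.
Output overshoot = 9 − 6 = 3 dB.
Ratio = input overshoot / output overshoot = 9 / 3 = 3.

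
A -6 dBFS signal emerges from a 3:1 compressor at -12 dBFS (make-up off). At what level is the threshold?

Input is 9 dB above T (since output overshoot × R = input overshoot: (-12 − T)·3 = -6 − T gives T = -15 dBFS).
Check: -15 + (-6 − (-15))/3 = -15 + 3 = -12 dBFS. ✓

-15 dBFS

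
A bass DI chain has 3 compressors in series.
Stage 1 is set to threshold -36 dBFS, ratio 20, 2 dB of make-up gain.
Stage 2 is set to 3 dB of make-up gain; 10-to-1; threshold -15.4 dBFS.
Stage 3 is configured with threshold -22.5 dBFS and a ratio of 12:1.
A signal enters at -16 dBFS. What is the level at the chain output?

-30 dBFS

Stage 1: overshoot 20 dB → 20/20 = 1 dB → -35 dBFS; +2 dB make-up → -33 dBFS.
Stage 2: -33 dBFS ≤ -15.4 dBFS, so stage 2 doesn't engage; make-up brings it to -30 dBFS.
Stage 3: -30 dBFS is at or below the -22.5 dBFS threshold — no compression; output -30 dBFS.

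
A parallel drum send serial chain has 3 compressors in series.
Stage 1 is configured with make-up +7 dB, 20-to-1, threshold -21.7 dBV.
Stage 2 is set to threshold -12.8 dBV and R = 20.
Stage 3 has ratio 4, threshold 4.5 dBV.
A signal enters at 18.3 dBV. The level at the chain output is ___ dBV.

Stage 1: 40 dB above -21.7 dBV, reduced 20:1 to 2 dB above → -19.7 dBV; +7 dB make-up → -12.7 dBV.
Stage 2: -12.7 dBV is 0.1 dB over -12.8 dBV; at 20:1 that becomes 0.005 dB over, giving -12.795 dBV.
Stage 3: -12.795 dBV ≤ 4.5 dBV, so stage 3 doesn't engage; output -12.795 dBV.

-12.795 dBV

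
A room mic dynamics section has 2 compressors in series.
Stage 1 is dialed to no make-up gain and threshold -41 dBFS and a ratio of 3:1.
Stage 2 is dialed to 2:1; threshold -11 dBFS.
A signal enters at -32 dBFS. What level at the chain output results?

-38 dBFS

Stage 1: overshoot 9 dB → 9/3 = 3 dB → -38 dBFS.
Stage 2: -38 dBFS ≤ -11 dBFS, so stage 2 doesn't engage; output -38 dBFS.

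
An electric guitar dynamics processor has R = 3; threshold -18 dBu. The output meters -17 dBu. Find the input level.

That's 1 dB above the -18 dBu threshold.
Input overshoot = R × output overshoot = 3 dB → input = -18 + 3 = -15 dBu.

-15 dBu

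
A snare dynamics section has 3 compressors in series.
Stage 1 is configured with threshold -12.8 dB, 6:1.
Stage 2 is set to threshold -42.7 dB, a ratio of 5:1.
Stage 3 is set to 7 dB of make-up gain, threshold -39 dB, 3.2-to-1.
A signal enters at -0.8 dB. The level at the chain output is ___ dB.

Stage 1: -0.8 dB is 12 dB over -12.8 dB; at 6:1 that becomes 2 dB over, giving -10.8 dB.
Stage 2: -10.8 dB is 31.9 dB over -42.7 dB; at 5:1 that becomes 6.38 dB over, giving -36.32 dB.
Stage 3: -36.32 dB is 2.68 dB over -39 dB; at 3.2:1 that becomes 0.8375 dB over, giving -38.1625 dB; +7 dB make-up → -31.1625 dB.

-31.1625 dB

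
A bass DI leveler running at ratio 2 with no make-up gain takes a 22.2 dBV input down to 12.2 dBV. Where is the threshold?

2.2 dBV

Input is 20 dB above T (since output overshoot × R = input overshoot: (12.2 − T)·2 = 22.2 − T gives T = 2.2 dBV).
Check: 2.2 + (22.2 − 2.2)/2 = 2.2 + 10 = 12.2 dBV. ✓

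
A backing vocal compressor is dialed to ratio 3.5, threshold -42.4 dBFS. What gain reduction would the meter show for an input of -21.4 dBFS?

15 dB

The signal is 21 dB above threshold.
After 3.5:1 compression the overshoot becomes 21/3.5 = 6 dB.
Gain reduction = 21 − 6 = 15 dB.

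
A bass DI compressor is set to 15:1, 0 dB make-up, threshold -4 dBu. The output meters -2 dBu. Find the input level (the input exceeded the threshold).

26 dBu

That's 2 dB above the -4 dBu threshold.
Undo the ratio: input overshoot = 2 × 15 = 30 dB, giving input = 26 dBu.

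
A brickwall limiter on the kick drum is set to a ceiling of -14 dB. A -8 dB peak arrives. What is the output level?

-14 dB

The limiter clamps the peak to its -14 dB ceiling.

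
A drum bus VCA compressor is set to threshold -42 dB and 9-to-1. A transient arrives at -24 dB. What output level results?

Overshoot: -24 − (-42) = 18 dB.
The 18 dB excess becomes 2 dB after 9:1 reduction.
Output = -42 + 2 = -40 dB.

-40 dB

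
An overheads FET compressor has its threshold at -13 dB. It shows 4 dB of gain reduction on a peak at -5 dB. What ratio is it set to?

Input overshoot = -5 − (-13) = 8 dB.
Output overshoot = 8 − 4 = 4 dB.
Ratio = input overshoot / output overshoot = 8 / 4 = 2.

2:1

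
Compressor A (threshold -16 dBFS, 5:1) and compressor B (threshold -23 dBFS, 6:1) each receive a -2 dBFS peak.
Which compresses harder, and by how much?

A: overshoot 14 dB → output overshoot 2.8 dB → GR 11.2 dB.
B: overshoot 21 dB → output overshoot 3.5 dB → GR 17.5 dB.
B reduces 6.3 dB more.

B, by 6.3 dB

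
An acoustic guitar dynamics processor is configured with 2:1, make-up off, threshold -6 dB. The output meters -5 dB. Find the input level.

The compressed level sits -5 − (-6) = 1 dB over threshold.
Input overshoot = R × output overshoot = 2 dB → input = -6 + 2 = -4 dB.

-4 dB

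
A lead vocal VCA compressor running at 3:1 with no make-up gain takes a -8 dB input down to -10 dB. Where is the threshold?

-11 dB

Input is 3 dB above T (since output overshoot × R = input overshoot: (-10 − T)·3 = -8 − T gives T = -11 dB).
Check: -11 + (-8 − (-11))/3 = -11 + 1 = -10 dB. ✓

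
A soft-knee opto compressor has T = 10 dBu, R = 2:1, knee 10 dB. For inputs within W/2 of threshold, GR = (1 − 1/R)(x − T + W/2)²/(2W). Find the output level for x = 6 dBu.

5.975 dBu

x − T + W/2 = 6 − 10 + 5 = 1.
GR = (1 − 1/2) × 1² / 20 = 0.5 × 1 / 20 = 0.025 dB.
Output = 6 − 0.025 = 5.975 dBu.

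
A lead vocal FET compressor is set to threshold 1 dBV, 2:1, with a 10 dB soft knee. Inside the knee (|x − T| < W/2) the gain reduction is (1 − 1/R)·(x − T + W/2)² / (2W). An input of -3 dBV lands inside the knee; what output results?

x − T + W/2 = -3 − 1 + 5 = 1.
GR = (1 − 1/2) × 1² / 20 = 0.5 × 1 / 20 = 0.025 dB.
Output = -3 − 0.025 = -3.025 dBV.

-3.025 dBV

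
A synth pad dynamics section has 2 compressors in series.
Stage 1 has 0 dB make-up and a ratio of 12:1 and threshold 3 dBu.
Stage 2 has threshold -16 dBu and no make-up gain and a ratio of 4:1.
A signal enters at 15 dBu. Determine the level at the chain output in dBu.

-11 dBu

Stage 1: 15 dBu is 12 dB over 3 dBu; at 12:1 that becomes 1 dB over, giving 4 dBu.
Stage 2: 4 dBu is 20 dB over -16 dBu; at 4:1 that becomes 5 dB over, giving -11 dBu.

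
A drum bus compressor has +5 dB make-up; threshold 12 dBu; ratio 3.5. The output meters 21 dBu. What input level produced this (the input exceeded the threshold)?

Stripping the +5 dB make-up gives 16 dBu at the gain stage.
Post-compression overshoot = 16 − 12 = 4 dB.
Before 3.5:1 compression the overshoot was 4 × 3.5 = 14 dB, so input = 12 + 14 = 26 dBu.

26 dBu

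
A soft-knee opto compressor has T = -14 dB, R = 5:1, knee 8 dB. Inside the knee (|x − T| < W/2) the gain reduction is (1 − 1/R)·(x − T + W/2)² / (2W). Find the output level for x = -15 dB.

-15.45 dB

x − T + W/2 = -15 − (-14) + 4 = 3.
GR = (1 − 1/5) × 3² / 16 = 0.8 × 9 / 16 = 0.45 dB.
Output = -15 − 0.45 = -15.45 dB.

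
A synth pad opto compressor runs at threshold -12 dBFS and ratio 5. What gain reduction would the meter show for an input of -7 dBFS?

Overshoot = -7 − (-12) = 5 dB.
At 5:1, output sits 5/5 = 1 dB above threshold.
GR = overshoot in − overshoot out = 5 − 1 = 4 dB.

4 dB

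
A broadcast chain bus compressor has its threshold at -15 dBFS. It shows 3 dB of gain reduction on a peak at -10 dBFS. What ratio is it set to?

2.5:1

Input overshoot = -10 − (-15) = 5 dB.
Output overshoot = 5 − 3 = 2 dB.
Ratio = input overshoot / output overshoot = 5 / 2 = 2.5.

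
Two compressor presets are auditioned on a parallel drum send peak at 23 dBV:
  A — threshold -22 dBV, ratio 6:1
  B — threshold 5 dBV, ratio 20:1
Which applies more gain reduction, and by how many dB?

A, by 20.4 dB

A: 45 dB over, compressed to 7.5 dB over, so 37.5 dB of GR.
B: 18 dB over, compressed to 0.9 dB over, so 17.1 dB of GR.
A applies 20.4 dB more gain reduction.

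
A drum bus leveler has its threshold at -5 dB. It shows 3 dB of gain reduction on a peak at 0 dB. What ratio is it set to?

Input overshoot = 0 − (-5) = 5 dB.
Output overshoot = 5 − 3 = 2 dB.
Ratio = input overshoot / output overshoot = 5 / 2 = 2.5.

2.5:1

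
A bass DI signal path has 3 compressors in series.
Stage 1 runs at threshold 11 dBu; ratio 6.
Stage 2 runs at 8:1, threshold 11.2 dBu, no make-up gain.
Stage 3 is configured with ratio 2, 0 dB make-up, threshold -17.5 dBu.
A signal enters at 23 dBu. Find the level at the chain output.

Stage 1: 23 dBu is 12 dB over 11 dBu; at 6:1 that becomes 2 dB over, giving 13 dBu.
Stage 2: 13 dBu is 1.8 dB over 11.2 dBu; at 8:1 that becomes 0.225 dB over, giving 11.425 dBu.
Stage 3: 28.925 dB above -17.5 dBu, reduced 2:1 to 14.4625 dB above → -3.0375 dBu.

-3.0375 dBu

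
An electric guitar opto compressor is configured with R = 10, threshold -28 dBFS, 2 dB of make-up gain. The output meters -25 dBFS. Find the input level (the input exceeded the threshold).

Stripping the +2 dB make-up gives -27 dBFS at the gain stage.
The compressed level sits -27 − (-28) = 1 dB over threshold.
Undo the ratio: input overshoot = 1 × 10 = 10 dB, giving input = -18 dBFS.

-18 dBFS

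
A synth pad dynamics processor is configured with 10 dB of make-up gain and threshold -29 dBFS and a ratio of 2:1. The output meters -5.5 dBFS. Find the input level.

Before make-up, the level was -5.5 − 10 = -15.5 dBFS.
The compressed level sits -15.5 − (-29) = 13.5 dB over threshold.
Input overshoot = R × output overshoot = 27 dB → input = -29 + 27 = -2 dBFS.

-2 dBFS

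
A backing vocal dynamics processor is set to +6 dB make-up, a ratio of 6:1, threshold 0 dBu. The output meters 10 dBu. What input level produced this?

24 dBu

Remove make-up: 10 − 6 = 4 dBu.
Post-compression overshoot = 4 − 0 = 4 dB.
Input overshoot = R × output overshoot = 24 dB → input = 0 + 24 = 24 dBu.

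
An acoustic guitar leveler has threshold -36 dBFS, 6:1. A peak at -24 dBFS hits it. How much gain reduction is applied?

Overshoot = -24 − (-36) = 12 dB.
At 6:1, output sits 12/6 = 2 dB above threshold.
So the signal is attenuated by 12 − 2 = 10 dB.

10 dB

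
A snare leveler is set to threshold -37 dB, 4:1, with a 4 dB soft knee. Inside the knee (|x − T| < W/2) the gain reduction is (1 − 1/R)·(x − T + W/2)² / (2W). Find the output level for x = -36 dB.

x − T + W/2 = -36 − (-37) + 2 = 3.
GR = (1 − 1/4) × 3² / 8 = 0.75 × 9 / 8 = 0.84375 dB.
Output = -36 − 0.84375 = -36.84375 dB.

-36.84375 dB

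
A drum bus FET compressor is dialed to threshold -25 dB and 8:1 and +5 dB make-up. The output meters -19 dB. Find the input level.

Stripping the +5 dB make-up gives -24 dB at the gain stage.
That's 1 dB above the -25 dB threshold.
Before 8:1 compression the overshoot was 1 × 8 = 8 dB, so input = -25 + 8 = -17 dB.

-17 dB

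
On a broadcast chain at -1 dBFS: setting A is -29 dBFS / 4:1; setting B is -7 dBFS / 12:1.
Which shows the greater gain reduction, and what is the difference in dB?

A, by 15.5 dB

A: overshoot 28 dB → output overshoot 7 dB → GR 21 dB.
B: overshoot 6 dB → output overshoot 0.5 dB → GR 5.5 dB.
A reduces 15.5 dB more.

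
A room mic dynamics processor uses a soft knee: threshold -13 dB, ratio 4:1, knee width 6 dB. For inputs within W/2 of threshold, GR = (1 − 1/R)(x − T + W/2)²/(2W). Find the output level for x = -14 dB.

x − T + W/2 = -14 − (-13) + 3 = 2.
GR = (1 − 1/4) × 2² / 12 = 0.75 × 4 / 12 = 0.25 dB.
Output = -14 − 0.25 = -14.25 dB.

-14.25 dB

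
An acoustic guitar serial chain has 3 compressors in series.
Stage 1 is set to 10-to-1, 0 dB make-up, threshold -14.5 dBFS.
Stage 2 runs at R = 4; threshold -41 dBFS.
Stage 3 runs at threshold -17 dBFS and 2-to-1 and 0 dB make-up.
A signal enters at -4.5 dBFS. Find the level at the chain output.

-34.125 dBFS

Stage 1: overshoot 10 dB → 10/10 = 1 dB → -13.5 dBFS.
Stage 2: 27.5 dB above -41 dBFS, reduced 4:1 to 6.875 dB above → -34.125 dBFS.
Stage 3: -34.125 dBFS ≤ -17 dBFS, so stage 3 doesn't engage; output -34.125 dBFS.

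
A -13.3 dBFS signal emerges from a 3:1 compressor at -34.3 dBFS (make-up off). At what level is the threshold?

-44.8 dBFS

Input is 31.5 dB above T (since output overshoot × R = input overshoot: (-34.3 − T)·3 = -13.3 − T gives T = -44.8 dBFS).
Check: -44.8 + (-13.3 − (-44.8))/3 = -44.8 + 10.5 = -34.3 dBFS. ✓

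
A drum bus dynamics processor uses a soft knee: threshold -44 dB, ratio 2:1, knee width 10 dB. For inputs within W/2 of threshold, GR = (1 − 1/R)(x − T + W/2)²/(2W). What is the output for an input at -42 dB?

-43.225 dB

x − T + W/2 = -42 − (-44) + 5 = 7.
GR = (1 − 1/2) × 7² / 20 = 0.5 × 49 / 20 = 1.225 dB.
Output = -42 − 1.225 = -43.225 dB.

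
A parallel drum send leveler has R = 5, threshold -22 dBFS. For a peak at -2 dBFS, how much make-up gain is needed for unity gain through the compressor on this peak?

Without make-up, output = threshold + overshoot/5 = -22 + 4 = -18 dBFS.
Gap to target: 16 dB.

16 dB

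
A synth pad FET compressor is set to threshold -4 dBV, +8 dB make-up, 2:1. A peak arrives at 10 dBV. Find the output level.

10 dBV sits 14 dB over threshold.
2:1 compression reduces that to 14/2 = 7 dB over.
That puts the output at 3 dBV; make-up adds 8 dB, giving 11 dBV.

11 dBV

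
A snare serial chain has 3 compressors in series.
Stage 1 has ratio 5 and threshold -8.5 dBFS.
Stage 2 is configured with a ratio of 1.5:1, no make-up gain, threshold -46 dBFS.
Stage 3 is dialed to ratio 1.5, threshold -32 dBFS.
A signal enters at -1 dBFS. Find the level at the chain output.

-24 dBFS

Stage 1: -1 dBFS is 7.5 dB over -8.5 dBFS; at 5:1 that becomes 1.5 dB over, giving -7 dBFS.
Stage 2: overshoot 39 dB → 39/1.5 = 26 dB → -20 dBFS.
Stage 3: -20 dBFS is 12 dB over -32 dBFS; at 1.5:1 that becomes 8 dB over, giving -24 dBFS.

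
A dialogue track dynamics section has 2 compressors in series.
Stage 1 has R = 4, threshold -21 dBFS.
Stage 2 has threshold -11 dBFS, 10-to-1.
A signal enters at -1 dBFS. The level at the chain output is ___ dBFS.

-16 dBFS

Stage 1: overshoot 20 dB → 20/4 = 5 dB → -16 dBFS.
Stage 2: -16 dBFS is at or below the -11 dBFS threshold — no compression; output -16 dBFS.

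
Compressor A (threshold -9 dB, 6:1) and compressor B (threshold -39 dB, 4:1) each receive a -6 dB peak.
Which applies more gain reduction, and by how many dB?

A: overshoot 3 dB → output overshoot 0.5 dB → GR 2.5 dB.
B: overshoot 33 dB → output overshoot 8.25 dB → GR 24.75 dB.
B applies 22.25 dB more gain reduction.

B, by 22.25 dB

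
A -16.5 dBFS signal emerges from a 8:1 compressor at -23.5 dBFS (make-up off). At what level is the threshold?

Let T be the threshold. Output overshoot = (input overshoot)/R, so -23.5 − T = (-16.5 − T)/8.
8·(-23.5 − T) = -16.5 − T → 7·T = -188 − (-16.5) = -171.5.
T = -171.5/7 = -24.5 dBFS.

-24.5 dBFS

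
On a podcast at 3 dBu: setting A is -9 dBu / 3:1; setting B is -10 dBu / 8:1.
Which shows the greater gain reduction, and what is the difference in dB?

B, by 3.375 dB

A: GR = 12 − 12/3 = 8 dB.
B: GR = 13 − 13/8 = 11.375 dB.
B reduces 3.375 dB more.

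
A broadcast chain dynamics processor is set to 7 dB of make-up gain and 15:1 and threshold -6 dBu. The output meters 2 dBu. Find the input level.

9 dBu

Remove make-up: 2 − 7 = -5 dBu.
Post-compression overshoot = -5 − (-6) = 1 dB.
Before 15:1 compression the overshoot was 1 × 15 = 15 dB, so input = -6 + 15 = 9 dBu.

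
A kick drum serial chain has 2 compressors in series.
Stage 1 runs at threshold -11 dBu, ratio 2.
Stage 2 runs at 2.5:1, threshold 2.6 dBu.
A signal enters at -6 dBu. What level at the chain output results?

Stage 1: overshoot 5 dB → 5/2 = 2.5 dB → -8.5 dBu.
Stage 2: -8.5 dBu ≤ 2.6 dBu, so stage 2 doesn't engage; output -8.5 dBu.

-8.5 dBu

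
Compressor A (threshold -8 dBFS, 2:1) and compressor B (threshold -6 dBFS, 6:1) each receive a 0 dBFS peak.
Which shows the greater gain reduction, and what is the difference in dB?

B, by 1 dB

A: GR = 8 − 8/2 = 4 dB.
B: GR = 6 − 6/6 = 5 dB.
B applies 1 dB more gain reduction.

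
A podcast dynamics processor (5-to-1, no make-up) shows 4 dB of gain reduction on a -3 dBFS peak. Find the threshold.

Input is 5 dB above T (since output overshoot × R = input overshoot: (-7 − T)·5 = -3 − T gives T = -8 dBFS).
Check: -8 + (-3 − (-8))/5 = -8 + 1 = -7 dBFS. ✓

-8 dBFS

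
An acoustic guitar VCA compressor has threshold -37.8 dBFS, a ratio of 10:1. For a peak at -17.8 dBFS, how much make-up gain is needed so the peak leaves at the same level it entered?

18 dB

The peak compresses to -37.8 + 20/10 = -35.8 dBFS.
To reach -17.8 dBFS requires -17.8 − (-35.8) = 18 dB of make-up.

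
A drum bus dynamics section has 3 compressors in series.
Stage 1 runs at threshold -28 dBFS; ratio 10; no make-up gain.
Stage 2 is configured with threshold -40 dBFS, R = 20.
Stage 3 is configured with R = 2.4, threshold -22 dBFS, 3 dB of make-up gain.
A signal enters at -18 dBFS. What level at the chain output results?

-36.35 dBFS

Stage 1: overshoot 10 dB → 10/10 = 1 dB → -27 dBFS.
Stage 2: overshoot 13 dB → 13/20 = 0.65 dB → -39.35 dBFS.
Stage 3: -39.35 dBFS is at or below the -22 dBFS threshold — no compression; make-up brings it to -36.35 dBFS.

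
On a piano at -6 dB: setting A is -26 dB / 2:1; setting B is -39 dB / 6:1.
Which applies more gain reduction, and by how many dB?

A: 20 dB over, compressed to 10 dB over, so 10 dB of GR.
B: 33 dB over, compressed to 5.5 dB over, so 27.5 dB of GR.
Difference: 17.5 dB in favour of B.

B, by 17.5 dB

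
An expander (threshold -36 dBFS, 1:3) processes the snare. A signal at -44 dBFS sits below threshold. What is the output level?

-60 dBFS

Below threshold, a 1:3 expander applies gain = (3−1)×(T − x) of attenuation.
(3−1) × 8 = 16 dB, so output = -44 − 16 = -60 dBFS.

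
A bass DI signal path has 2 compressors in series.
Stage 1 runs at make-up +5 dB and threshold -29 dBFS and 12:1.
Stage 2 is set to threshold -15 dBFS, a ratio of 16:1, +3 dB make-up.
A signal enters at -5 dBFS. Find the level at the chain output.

Stage 1: overshoot 24 dB → 24/12 = 2 dB → -27 dBFS; +5 dB make-up → -22 dBFS.
Stage 2: below threshold (-22 ≤ -15); passes unchanged; make-up brings it to -19 dBFS.

-19 dBFS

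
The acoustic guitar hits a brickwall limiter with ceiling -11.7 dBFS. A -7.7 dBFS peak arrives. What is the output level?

-11.7 dBFS

A brickwall limiter is an ∞:1 compressor: any input above the ceiling is clamped to -11.7 dBFS.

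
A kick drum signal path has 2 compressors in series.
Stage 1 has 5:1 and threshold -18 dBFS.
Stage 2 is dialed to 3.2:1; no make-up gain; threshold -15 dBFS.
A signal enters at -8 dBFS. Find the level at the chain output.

Stage 1: overshoot 10 dB → 10/5 = 2 dB → -16 dBFS.
Stage 2: -16 dBFS is at or below the -15 dBFS threshold — no compression; output -16 dBFS.

-16 dBFS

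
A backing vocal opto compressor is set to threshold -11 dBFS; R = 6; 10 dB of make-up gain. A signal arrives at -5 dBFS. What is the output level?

The input is 6 dB above the -11 dBFS threshold.
6:1 compression reduces that to 6/6 = 1 dB over.
Output = -11 + 1 = -10 dBFS; make-up adds 10 dB, giving 0 dBFS.

0 dBFS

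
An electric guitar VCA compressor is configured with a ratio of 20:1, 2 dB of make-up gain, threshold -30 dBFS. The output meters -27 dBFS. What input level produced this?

-10 dBFS

Before make-up, the level was -27 − 2 = -29 dBFS.
That's 1 dB above the -30 dBFS threshold.
Input overshoot = R × output overshoot = 20 dB → input = -30 + 20 = -10 dBFS.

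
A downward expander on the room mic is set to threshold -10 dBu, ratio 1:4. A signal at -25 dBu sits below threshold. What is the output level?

-70 dBu

The input is 15 dB below the -10 dBu threshold.
A 1:4 expander multiplies undershoot by 4: 15 × 4 = 60 dB below threshold.
Output = -10 − 60 = -70 dBu.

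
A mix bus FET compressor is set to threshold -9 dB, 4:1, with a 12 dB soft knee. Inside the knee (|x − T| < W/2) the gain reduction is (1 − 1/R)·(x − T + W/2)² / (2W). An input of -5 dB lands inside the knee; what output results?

-8.125 dB

x − T + W/2 = -5 − (-9) + 6 = 10.
GR = (1 − 1/4) × 10² / 24 = 0.75 × 100 / 24 = 3.125 dB.
Output = -5 − 3.125 = -8.125 dB.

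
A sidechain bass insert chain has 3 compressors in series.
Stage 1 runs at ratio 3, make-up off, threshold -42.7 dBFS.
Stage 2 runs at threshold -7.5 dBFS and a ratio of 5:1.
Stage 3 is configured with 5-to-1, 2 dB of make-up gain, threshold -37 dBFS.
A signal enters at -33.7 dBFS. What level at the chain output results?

-37.7 dBFS

Stage 1: overshoot 9 dB → 9/3 = 3 dB → -39.7 dBFS.
Stage 2: below threshold (-39.7 ≤ -7.5); passes unchanged; output -39.7 dBFS.
Stage 3: -39.7 dBFS is at or below the -37 dBFS threshold — no compression; make-up brings it to -37.7 dBFS.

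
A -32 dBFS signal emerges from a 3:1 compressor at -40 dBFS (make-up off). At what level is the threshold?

-44 dBFS

Input is 12 dB above T (since output overshoot × R = input overshoot: (-40 − T)·3 = -32 − T gives T = -44 dBFS).
Check: -44 + (-32 − (-44))/3 = -44 + 4 = -40 dBFS. ✓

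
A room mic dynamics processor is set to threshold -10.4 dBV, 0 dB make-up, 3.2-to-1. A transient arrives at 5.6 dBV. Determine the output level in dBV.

5.6 dBV sits 16 dB over threshold.
The 16 dB excess becomes 5 dB after 3.2:1 reduction.
Output = -10.4 + 5 = -5.4 dBV.

-5.4 dBV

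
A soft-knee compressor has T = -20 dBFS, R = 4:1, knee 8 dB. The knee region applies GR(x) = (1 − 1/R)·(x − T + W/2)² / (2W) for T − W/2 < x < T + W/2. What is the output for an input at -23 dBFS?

x − T + W/2 = -23 − (-20) + 4 = 1.
GR = (1 − 1/4) × 1² / 16 = 0.75 × 1 / 16 = 0.046875 dB.
Output = -23 − 0.046875 = -23.046875 dBFS.

-23.046875 dBFS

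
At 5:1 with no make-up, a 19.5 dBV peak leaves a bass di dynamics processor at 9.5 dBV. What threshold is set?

7 dBV

Let T be the threshold. Output overshoot = (input overshoot)/R, so 9.5 − T = (19.5 − T)/5.
5·(9.5 − T) = 19.5 − T → 4·T = 47.5 − 19.5 = 28.
T = 28/4 = 7 dBV.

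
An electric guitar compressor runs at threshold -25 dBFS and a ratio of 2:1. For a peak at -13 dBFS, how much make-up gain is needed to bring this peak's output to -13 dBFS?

6 dB

Overshoot 12 dB → 12/2 = 6 dB after compression, so the compressed level is -25 + 6 = -19 dBFS.
Make-up = target − compressed = -13 − (-19) = 6 dB.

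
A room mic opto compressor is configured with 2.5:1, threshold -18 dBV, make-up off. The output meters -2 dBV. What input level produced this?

That's 16 dB above the -18 dBV threshold.
Undo the ratio: input overshoot = 16 × 2.5 = 40 dB, giving input = 22 dBV.

22 dBV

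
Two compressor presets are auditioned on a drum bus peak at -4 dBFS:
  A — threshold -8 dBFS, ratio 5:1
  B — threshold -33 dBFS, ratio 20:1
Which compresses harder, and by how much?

A: GR = 4 − 4/5 = 3.2 dB.
B: GR = 29 − 29/20 = 27.55 dB.
Difference: 24.35 dB in favour of B.

B, by 24.35 dB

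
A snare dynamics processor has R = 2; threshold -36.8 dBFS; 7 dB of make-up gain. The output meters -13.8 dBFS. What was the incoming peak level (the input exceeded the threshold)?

Before make-up, the level was -13.8 − 7 = -20.8 dBFS.
That's 16 dB above the -36.8 dBFS threshold.
Before 2:1 compression the overshoot was 16 × 2 = 32 dB, so input = -36.8 + 32 = -4.8 dBFS.

-4.8 dBFS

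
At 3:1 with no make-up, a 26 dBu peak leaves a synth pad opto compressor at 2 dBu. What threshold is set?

Gain reduction = 26 − 2 = 24 dB; output overshoot = GR / (R − 1) = 24 / 2 = 12 dB.
Threshold = output − output overshoot = 2 − 12 = -10 dBu.

-10 dBu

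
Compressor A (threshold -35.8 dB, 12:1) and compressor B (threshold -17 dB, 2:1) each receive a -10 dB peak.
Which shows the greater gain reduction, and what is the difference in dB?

A, by 20.15 dB

A: overshoot 25.8 dB → output overshoot 2.15 dB → GR 23.65 dB.
B: overshoot 7 dB → output overshoot 3.5 dB → GR 3.5 dB.
Difference: 20.15 dB in favour of A.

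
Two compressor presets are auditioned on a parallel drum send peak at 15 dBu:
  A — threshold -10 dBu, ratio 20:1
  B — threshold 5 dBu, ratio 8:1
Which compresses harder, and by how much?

A, by 15 dB

A: 25 dB over, compressed to 1.25 dB over, so 23.75 dB of GR.
B: 10 dB over, compressed to 1.25 dB over, so 8.75 dB of GR.
A reduces 15 dB more.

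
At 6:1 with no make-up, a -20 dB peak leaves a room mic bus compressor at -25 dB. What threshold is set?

Gain reduction = -20 − (-25) = 5 dB; output overshoot = GR / (R − 1) = 5 / 5 = 1 dB.
Threshold = output − output overshoot = -25 − 1 = -26 dB.

-26 dB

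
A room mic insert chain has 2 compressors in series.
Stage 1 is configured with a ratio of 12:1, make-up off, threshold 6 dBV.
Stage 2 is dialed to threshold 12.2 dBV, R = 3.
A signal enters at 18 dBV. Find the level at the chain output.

Stage 1: 12 dB above 6 dBV, reduced 12:1 to 1 dB above → 7 dBV.
Stage 2: 7 dBV is at or below the 12.2 dBV threshold — no compression; output 7 dBV.

7 dBV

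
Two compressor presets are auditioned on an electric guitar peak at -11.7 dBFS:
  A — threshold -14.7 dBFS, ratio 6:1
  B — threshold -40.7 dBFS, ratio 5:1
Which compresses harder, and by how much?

B, by 20.7 dB

A: GR = 3 − 3/6 = 2.5 dB.
B: GR = 29 − 29/5 = 23.2 dB.
B reduces 20.7 dB more.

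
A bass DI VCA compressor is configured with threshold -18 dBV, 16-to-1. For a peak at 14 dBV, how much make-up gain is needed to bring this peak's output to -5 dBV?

11 dB

Without make-up, output = threshold + overshoot/16 = -18 + 2 = -16 dBV.
Gap to target: 11 dB.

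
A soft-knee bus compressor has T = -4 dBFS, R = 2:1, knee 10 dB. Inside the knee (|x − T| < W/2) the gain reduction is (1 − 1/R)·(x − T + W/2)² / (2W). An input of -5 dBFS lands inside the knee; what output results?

-5.4 dBFS

x − T + W/2 = -5 − (-4) + 5 = 4.
GR = (1 − 1/2) × 4² / 20 = 0.5 × 16 / 20 = 0.4 dB.
Output = -5 − 0.4 = -5.4 dBFS.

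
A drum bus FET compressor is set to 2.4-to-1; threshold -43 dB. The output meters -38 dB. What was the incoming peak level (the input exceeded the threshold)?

That's 5 dB above the -43 dB threshold.
Before 2.4:1 compression the overshoot was 5 × 2.4 = 12 dB, so input = -43 + 12 = -31 dB.

-31 dB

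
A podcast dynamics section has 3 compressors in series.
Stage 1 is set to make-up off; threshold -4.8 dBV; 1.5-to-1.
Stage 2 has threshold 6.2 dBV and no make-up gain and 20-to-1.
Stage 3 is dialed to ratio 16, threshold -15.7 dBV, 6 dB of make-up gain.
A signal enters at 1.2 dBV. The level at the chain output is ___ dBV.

Stage 1: 1.2 dBV is 6 dB over -4.8 dBV; at 1.5:1 that becomes 4 dB over, giving -0.8 dBV.
Stage 2: -0.8 dBV is at or below the 6.2 dBV threshold — no compression; output -0.8 dBV.
Stage 3: overshoot 14.9 dB → 14.9/16 = 0.93125 dB → -14.76875 dBV; +6 dB make-up → -8.76875 dBV.

-8.76875 dBV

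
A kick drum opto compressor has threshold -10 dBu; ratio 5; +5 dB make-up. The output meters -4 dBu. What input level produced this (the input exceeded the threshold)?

Remove make-up: -4 − 5 = -9 dBu.
The compressed level sits -9 − (-10) = 1 dB over threshold.
Undo the ratio: input overshoot = 1 × 5 = 5 dB, giving input = -5 dBu.

-5 dBu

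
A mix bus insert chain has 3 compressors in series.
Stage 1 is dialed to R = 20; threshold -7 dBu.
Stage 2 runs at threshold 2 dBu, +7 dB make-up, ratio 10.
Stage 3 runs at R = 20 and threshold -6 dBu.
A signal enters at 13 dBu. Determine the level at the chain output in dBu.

-5.65 dBu

Stage 1: 20 dB above -7 dBu, reduced 20:1 to 1 dB above → -6 dBu.
Stage 2: -6 dBu is at or below the 2 dBu threshold — no compression; make-up brings it to 1 dBu.
Stage 3: 7 dB above -6 dBu, reduced 20:1 to 0.35 dB above → -5.65 dBu.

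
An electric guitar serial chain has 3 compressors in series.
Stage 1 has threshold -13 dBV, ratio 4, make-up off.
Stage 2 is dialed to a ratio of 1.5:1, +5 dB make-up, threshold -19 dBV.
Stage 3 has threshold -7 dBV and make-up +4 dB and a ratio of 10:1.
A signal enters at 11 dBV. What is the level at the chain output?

Stage 1: 11 dBV is 24 dB over -13 dBV; at 4:1 that becomes 6 dB over, giving -7 dBV.
Stage 2: overshoot 12 dB → 12/1.5 = 8 dB → -11 dBV; +5 dB make-up → -6 dBV.
Stage 3: 1 dB above -7 dBV, reduced 10:1 to 0.1 dB above → -6.9 dBV; +4 dB make-up → -2.9 dBV.

-2.9 dBV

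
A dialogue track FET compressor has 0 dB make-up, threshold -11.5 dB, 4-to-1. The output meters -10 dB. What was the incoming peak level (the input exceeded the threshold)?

Post-compression overshoot = -10 − (-11.5) = 1.5 dB.
Before 4:1 compression the overshoot was 1.5 × 4 = 6 dB, so input = -11.5 + 6 = -5.5 dB.

-5.5 dB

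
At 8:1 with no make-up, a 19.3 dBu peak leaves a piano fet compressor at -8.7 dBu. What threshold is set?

Input is 32 dB above T (since output overshoot × R = input overshoot: (-8.7 − T)·8 = 19.3 − T gives T = -12.7 dBu).
Check: -12.7 + (19.3 − (-12.7))/8 = -12.7 + 4 = -8.7 dBu. ✓

-12.7 dBu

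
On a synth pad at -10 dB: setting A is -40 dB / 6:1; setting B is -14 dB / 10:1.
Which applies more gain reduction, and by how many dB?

A: 30 dB over, compressed to 5 dB over, so 25 dB of GR.
B: 4 dB over, compressed to 0.4 dB over, so 3.6 dB of GR.
Difference: 21.4 dB in favour of A.

A, by 21.4 dB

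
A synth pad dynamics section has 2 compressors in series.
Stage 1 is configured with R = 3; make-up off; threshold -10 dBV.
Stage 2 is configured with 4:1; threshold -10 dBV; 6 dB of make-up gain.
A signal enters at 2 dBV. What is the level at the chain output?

-3 dBV

Stage 1: 12 dB above -10 dBV, reduced 3:1 to 4 dB above → -6 dBV.
Stage 2: -6 dBV is 4 dB over -10 dBV; at 4:1 that becomes 1 dB over, giving -9 dBV; +6 dB make-up → -3 dBV.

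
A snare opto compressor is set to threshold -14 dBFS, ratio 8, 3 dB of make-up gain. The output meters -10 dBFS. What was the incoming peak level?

Stripping the +3 dB make-up gives -13 dBFS at the gain stage.
That's 1 dB above the -14 dBFS threshold.
Input overshoot = R × output overshoot = 8 dB → input = -14 + 8 = -6 dBFS.

-6 dBFS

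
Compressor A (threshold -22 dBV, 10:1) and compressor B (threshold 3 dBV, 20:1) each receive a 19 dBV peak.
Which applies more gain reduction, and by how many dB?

A, by 21.7 dB

A: GR = 41 − 41/10 = 36.9 dB.
B: GR = 16 − 16/20 = 15.2 dB.
A applies 21.7 dB more gain reduction.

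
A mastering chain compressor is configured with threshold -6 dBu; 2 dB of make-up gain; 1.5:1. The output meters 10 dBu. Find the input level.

15 dBu

Before make-up, the level was 10 − 2 = 8 dBu.
The compressed level sits 8 − (-6) = 14 dB over threshold.
Before 1.5:1 compression the overshoot was 14 × 1.5 = 21 dB, so input = -6 + 21 = 15 dBu.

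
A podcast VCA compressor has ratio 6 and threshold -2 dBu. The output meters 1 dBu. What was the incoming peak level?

16 dBu

The compressed level sits 1 − (-2) = 3 dB over threshold.
Input overshoot = R × output overshoot = 18 dB → input = -2 + 18 = 16 dBu.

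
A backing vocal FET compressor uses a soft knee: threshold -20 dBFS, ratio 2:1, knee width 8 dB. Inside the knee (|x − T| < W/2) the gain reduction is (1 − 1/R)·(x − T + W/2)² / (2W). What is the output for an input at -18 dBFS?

x − T + W/2 = -18 − (-20) + 4 = 6.
GR = (1 − 1/2) × 6² / 16 = 0.5 × 36 / 16 = 1.125 dB.
Output = -18 − 1.125 = -19.125 dBFS.

-19.125 dBFS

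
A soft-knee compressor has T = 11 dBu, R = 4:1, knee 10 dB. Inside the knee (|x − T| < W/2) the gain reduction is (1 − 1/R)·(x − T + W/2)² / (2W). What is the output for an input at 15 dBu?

11.9625 dBu

x − T + W/2 = 15 − 11 + 5 = 9.
GR = (1 − 1/4) × 9² / 20 = 0.75 × 81 / 20 = 3.0375 dB.
Output = 15 − 3.0375 = 11.9625 dBu.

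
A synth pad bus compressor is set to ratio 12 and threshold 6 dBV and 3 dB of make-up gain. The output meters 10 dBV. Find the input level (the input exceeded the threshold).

Stripping the +3 dB make-up gives 7 dBV at the gain stage.
The compressed level sits 7 − 6 = 1 dB over threshold.
Input overshoot = R × output overshoot = 12 dB → input = 6 + 12 = 18 dBV.

18 dBV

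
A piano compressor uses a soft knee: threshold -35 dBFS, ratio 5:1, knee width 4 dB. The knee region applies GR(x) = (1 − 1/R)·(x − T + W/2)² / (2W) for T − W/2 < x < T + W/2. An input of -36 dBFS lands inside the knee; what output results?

x − T + W/2 = -36 − (-35) + 2 = 1.
GR = (1 − 1/5) × 1² / 8 = 0.8 × 1 / 8 = 0.1 dB.
Output = -36 − 0.1 = -36.1 dBFS.

-36.1 dBFS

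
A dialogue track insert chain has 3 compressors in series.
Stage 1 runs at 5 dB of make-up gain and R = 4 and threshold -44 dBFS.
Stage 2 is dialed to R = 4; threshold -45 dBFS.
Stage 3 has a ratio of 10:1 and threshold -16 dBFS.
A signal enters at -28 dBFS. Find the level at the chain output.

Stage 1: -28 dBFS is 16 dB over -44 dBFS; at 4:1 that becomes 4 dB over, giving -40 dBFS; +5 dB make-up → -35 dBFS.
Stage 2: overshoot 10 dB → 10/4 = 2.5 dB → -42.5 dBFS.
Stage 3: below threshold (-42.5 ≤ -16); passes unchanged; output -42.5 dBFS.

-42.5 dBFS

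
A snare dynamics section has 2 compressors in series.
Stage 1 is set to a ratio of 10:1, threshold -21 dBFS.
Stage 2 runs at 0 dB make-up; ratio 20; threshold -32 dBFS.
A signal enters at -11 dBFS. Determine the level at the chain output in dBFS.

-31.4 dBFS

Stage 1: overshoot 10 dB → 10/10 = 1 dB → -20 dBFS.
Stage 2: -20 dBFS is 12 dB over -32 dBFS; at 20:1 that becomes 0.6 dB over, giving -31.4 dBFS.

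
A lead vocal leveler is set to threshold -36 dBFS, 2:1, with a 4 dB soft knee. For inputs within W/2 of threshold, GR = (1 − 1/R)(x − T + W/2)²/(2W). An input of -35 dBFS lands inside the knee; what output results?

x − T + W/2 = -35 − (-36) + 2 = 3.
GR = (1 − 1/2) × 3² / 8 = 0.5 × 9 / 8 = 0.5625 dB.
Output = -35 − 0.5625 = -35.5625 dBFS.

-35.5625 dBFS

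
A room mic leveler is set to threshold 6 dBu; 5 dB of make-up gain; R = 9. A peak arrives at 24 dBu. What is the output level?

13 dBu

24 dBu sits 18 dB over threshold.
The 18 dB excess becomes 2 dB after 9:1 reduction.
So the level is 6 + 2 = 8 dBu; make-up adds 5 dB, giving 13 dBu.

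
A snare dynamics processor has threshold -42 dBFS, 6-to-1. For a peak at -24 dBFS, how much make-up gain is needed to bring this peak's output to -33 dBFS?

Overshoot 18 dB → 18/6 = 3 dB after compression, so the compressed level is -42 + 3 = -39 dBFS.
Make-up = target − compressed = -33 − (-39) = 6 dB.

6 dB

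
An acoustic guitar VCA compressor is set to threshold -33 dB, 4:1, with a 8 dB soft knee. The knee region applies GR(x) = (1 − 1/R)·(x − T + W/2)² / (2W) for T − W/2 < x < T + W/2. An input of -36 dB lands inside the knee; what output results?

-36.046875 dB

x − T + W/2 = -36 − (-33) + 4 = 1.
GR = (1 − 1/4) × 1² / 16 = 0.75 × 1 / 16 = 0.046875 dB.
Output = -36 − 0.046875 = -36.046875 dB.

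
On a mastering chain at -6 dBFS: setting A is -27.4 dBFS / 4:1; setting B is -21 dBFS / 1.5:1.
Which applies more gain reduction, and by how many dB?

A, by 11.05 dB

A: 21.4 dB over, compressed to 5.35 dB over, so 16.05 dB of GR.
B: 15 dB over, compressed to 10 dB over, so 5 dB of GR.
A reduces 11.05 dB more.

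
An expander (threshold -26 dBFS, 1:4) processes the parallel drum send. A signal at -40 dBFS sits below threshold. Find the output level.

-82 dBFS

The input is 14 dB below the -26 dBFS threshold.
A 1:4 expander multiplies undershoot by 4: 14 × 4 = 56 dB below threshold.
Output = -26 − 56 = -82 dBFS.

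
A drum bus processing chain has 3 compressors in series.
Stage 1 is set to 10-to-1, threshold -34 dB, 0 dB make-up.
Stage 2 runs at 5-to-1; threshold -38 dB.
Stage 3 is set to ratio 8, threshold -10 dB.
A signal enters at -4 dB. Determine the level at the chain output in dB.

-36.6 dB

Stage 1: 30 dB above -34 dB, reduced 10:1 to 3 dB above → -31 dB.
Stage 2: -31 dB is 7 dB over -38 dB; at 5:1 that becomes 1.4 dB over, giving -36.6 dB.
Stage 3: -36.6 dB ≤ -10 dB, so stage 3 doesn't engage; output -36.6 dB.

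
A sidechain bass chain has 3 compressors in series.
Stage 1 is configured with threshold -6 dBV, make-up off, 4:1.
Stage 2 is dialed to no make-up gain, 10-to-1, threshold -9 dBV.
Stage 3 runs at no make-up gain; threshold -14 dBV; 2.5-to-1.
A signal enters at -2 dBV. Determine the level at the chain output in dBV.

Stage 1: overshoot 4 dB → 4/4 = 1 dB → -5 dBV.
Stage 2: 4 dB above -9 dBV, reduced 10:1 to 0.4 dB above → -8.6 dBV.
Stage 3: overshoot 5.4 dB → 5.4/2.5 = 2.16 dB → -11.84 dBV.

-11.84 dBV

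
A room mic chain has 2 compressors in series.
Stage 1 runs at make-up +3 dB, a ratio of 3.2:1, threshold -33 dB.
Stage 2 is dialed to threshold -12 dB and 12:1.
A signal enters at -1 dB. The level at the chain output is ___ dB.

-20 dB

Stage 1: -1 dB is 32 dB over -33 dB; at 3.2:1 that becomes 10 dB over, giving -23 dB; +3 dB make-up → -20 dB.
Stage 2: -20 dB is at or below the -12 dB threshold — no compression; output -20 dB.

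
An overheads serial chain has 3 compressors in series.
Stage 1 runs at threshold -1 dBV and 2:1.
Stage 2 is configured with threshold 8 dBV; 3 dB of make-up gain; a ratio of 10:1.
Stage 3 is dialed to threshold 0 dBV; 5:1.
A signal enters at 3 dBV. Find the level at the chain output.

Stage 1: 3 dBV is 4 dB over -1 dBV; at 2:1 that becomes 2 dB over, giving 1 dBV.
Stage 2: below threshold (1 ≤ 8); passes unchanged; make-up brings it to 4 dBV.
Stage 3: 4 dBV is 4 dB over 0 dBV; at 5:1 that becomes 0.8 dB over, giving 0.8 dBV.

0.8 dBV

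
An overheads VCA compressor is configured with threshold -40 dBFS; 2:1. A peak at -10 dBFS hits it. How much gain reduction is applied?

15 dB

-10 dBFS exceeds the threshold by 30 dB.
At 2:1, output sits 30/2 = 15 dB above threshold.
So the signal is attenuated by 30 − 15 = 15 dB.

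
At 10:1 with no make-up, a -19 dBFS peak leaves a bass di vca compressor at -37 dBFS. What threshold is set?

-39 dBFS

Let T be the threshold. Output overshoot = (input overshoot)/R, so -37 − T = (-19 − T)/10.
10·(-37 − T) = -19 − T → 9·T = -370 − (-19) = -351.
T = -351/9 = -39 dBFS.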